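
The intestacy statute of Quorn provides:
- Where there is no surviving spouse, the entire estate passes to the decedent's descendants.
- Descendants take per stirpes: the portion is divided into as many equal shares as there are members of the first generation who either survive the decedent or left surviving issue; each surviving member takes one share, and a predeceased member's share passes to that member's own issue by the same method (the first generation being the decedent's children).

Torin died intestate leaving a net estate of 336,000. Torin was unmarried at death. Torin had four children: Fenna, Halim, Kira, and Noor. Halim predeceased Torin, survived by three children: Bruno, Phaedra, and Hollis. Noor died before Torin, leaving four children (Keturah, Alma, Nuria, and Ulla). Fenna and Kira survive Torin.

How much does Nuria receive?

The entire 336,000 passes to the descendants.
That amount (336,000) is divided into 4 shares of 84,000: Fenna and Kira each take 84,000; Halim's 84,000 share passes to Halim's issue; Noor's 84,000 share passes to Noor's issue.
Halim's share (84,000) is divided into 3 shares of 28,000: Bruno, Phaedra, and Hollis each take 28,000.
Noor's share (84,000) is divided into 4 shares of 21,000: Keturah, Alma, Nuria, and Ulla each take 21,000.

Nuria receives 21,000.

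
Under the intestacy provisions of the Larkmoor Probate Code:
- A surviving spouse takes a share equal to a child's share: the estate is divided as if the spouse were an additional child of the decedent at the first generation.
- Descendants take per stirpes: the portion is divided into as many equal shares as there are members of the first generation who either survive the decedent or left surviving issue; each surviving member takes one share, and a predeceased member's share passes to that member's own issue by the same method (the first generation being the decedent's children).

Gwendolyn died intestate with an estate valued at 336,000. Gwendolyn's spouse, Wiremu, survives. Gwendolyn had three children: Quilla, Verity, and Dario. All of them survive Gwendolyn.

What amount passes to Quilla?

Quilla receives 84,000.

The spouse counts as an additional share at the children's level, so there are 4 primary shares of 84,000. Wiremu takes one such share (84,000).
The children's combined portion (252,000) is divided into 3 shares of 84,000: Quilla, Verity, and Dario each take 84,000.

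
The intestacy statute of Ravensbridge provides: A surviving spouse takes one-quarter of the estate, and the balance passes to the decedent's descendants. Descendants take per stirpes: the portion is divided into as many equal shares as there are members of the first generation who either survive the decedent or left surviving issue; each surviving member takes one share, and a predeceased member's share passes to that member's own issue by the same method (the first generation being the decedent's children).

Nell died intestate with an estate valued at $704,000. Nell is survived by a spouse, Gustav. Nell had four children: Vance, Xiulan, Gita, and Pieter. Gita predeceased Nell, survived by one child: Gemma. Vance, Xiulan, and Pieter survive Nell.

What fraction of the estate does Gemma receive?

Gemma receives 3/16 of the estate.

Gustav takes one-quarter of $704,000 = $176,000. The remaining $528,000 passes to the descendants.
The descendants' portion ($528,000) is divided into 4 shares of $132,000: Vance, Xiulan, and Pieter each take $132,000; Gita's $132,000 share passes to Gita's issue.
Gita's share ($132,000) passes entirely to Gemma.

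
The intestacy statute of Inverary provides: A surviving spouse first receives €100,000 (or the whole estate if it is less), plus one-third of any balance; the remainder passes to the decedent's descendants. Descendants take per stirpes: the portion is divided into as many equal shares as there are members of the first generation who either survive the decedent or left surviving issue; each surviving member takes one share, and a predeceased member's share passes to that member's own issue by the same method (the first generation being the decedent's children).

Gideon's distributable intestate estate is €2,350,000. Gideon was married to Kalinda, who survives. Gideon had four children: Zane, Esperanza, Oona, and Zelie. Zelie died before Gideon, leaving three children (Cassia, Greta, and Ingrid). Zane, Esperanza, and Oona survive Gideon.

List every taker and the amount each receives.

Kalinda: €850,000; Zane: €375,000; Esperanza: €375,000; Oona: €375,000; Cassia: €125,000; Greta: €125,000; Ingrid: €125,000

Kalinda first takes €100,000, leaving a balance of €2,250,000. Kalinda then takes one-third of the balance (€750,000), for a total of €850,000. The remaining €1,500,000 passes to the descendants.
The descendants' portion (€1,500,000) is divided into 4 shares of €375,000: Zane, Esperanza, and Oona each take €375,000; Zelie's €375,000 share passes to Zelie's issue.
Zelie's share (€375,000) is divided into 3 shares of €125,000: Cassia, Greta, and Ingrid each take €125,000.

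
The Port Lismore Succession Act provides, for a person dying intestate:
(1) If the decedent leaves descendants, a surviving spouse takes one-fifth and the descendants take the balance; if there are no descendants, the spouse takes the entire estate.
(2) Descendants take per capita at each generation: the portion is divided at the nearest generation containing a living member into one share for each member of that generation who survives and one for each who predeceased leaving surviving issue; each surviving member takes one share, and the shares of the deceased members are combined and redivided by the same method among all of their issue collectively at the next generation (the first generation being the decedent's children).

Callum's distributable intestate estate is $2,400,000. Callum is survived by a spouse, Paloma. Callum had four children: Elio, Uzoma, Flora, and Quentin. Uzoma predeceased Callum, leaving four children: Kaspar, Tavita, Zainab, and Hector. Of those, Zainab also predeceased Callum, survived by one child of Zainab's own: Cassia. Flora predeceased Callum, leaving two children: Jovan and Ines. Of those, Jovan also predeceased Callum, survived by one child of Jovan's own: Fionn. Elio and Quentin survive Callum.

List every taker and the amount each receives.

Paloma takes one-fifth of $2,400,000 = $480,000. The remaining $1,920,000 passes to the descendants.
The descendants' portion ($1,920,000) is divided at the children's generation into 4 shares of $480,000. Elio and Quentin each take $480,000. The 2 shares of the deceased (Uzoma and Flora) are combined into a pool of $960,000.
That pool ($960,000) is divided at the grandchildren's generation into 6 shares of $160,000. Kaspar, Tavita, Hector, and Ines each take $160,000. The 2 shares of the deceased (Zainab and Jovan) are combined into a pool of $320,000.
That pool ($320,000) is divided at the great-grandchildren's generation equally among Cassia and Fionn: $160,000 each.

Paloma: $480,000; Elio: $480,000; Kaspar: $160,000; Tavita: $160,000; Cassia: $160,000; Hector: $160,000; Fionn: $160,000; Ines: $160,000; Quentin: $480,000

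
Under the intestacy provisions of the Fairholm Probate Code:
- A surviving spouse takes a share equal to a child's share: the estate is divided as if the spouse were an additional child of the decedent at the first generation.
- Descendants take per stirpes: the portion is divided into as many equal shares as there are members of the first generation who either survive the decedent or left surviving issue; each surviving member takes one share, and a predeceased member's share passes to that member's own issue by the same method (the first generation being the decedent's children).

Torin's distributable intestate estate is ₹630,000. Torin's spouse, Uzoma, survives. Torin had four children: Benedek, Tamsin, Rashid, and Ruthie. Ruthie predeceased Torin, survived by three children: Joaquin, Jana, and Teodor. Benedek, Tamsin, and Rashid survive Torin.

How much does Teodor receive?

The spouse counts as an additional share at the children's level, so there are 5 primary shares of ₹126,000. Uzoma takes one such share (₹126,000).
The children's combined portion (₹504,000) is divided into 4 shares of ₹126,000: Benedek, Tamsin, and Rashid each take ₹126,000; Ruthie's ₹126,000 share passes to Ruthie's issue.
Ruthie's share (₹126,000) is divided into 3 shares of ₹42,000: Joaquin, Jana, and Teodor each take ₹42,000.

Teodor receives ₹42,000.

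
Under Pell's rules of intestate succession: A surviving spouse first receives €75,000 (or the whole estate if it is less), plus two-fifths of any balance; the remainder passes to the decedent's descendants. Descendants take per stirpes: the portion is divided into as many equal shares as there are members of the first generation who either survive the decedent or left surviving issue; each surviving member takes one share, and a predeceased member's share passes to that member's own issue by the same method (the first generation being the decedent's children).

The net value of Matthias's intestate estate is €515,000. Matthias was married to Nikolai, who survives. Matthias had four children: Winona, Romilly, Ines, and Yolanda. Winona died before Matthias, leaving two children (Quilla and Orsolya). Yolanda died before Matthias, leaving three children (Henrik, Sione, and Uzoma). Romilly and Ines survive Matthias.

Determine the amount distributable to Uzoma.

Nikolai first takes €75,000, leaving a balance of €440,000. Nikolai then takes two-fifths of the balance (€176,000), for a total of €251,000. The remaining €264,000 passes to the descendants.
The descendants' portion (€264,000) is divided into 4 shares of €66,000: Romilly and Ines each take €66,000; Winona's €66,000 share passes to Winona's issue; Yolanda's €66,000 share passes to Yolanda's issue.
Winona's share (€66,000) is divided into 2 shares of €33,000: Quilla and Orsolya each take €33,000.
Yolanda's share (€66,000) is divided into 3 shares of €22,000: Henrik, Sione, and Uzoma each take €22,000.

Uzoma receives €22,000.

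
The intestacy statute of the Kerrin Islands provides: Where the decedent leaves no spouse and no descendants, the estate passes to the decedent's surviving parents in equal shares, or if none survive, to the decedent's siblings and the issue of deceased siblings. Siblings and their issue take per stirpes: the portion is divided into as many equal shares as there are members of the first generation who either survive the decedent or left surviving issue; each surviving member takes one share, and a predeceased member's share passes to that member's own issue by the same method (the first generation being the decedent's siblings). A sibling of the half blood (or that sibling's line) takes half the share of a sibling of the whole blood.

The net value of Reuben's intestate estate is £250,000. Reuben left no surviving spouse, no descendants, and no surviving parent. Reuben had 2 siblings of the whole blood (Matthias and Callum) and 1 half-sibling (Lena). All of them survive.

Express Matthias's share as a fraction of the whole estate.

Matthias receives 2/5 of the estate.

The entire £250,000 passes to the siblings and their issue.
Counting each half-blood sibling's line as half a unit, there are 5/2 units in £250,000, so one unit is £100,000. Whole-blood lines (Matthias and Callum) take £100,000 each; half-blood lines (Lena) take £50,000 each.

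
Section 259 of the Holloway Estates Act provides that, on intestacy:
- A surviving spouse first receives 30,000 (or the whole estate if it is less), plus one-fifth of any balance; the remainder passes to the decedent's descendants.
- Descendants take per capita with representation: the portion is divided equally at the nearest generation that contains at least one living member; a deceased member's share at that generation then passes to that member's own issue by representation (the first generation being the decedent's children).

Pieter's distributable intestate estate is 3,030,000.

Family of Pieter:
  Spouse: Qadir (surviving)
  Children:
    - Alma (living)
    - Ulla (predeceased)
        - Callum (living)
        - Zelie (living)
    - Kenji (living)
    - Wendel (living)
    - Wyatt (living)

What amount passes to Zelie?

Qadir first takes 30,000, leaving a balance of 3,000,000. Qadir then takes one-fifth of the balance (600,000), for a total of 630,000. The remaining 2,400,000 passes to the descendants.
The descendants' portion (2,400,000) is divided into 5 shares of 480,000: Alma, Kenji, Wendel, and Wyatt each take 480,000; Ulla's 480,000 share passes to Ulla's issue.
Ulla's share (480,000) is divided into 2 shares of 240,000: Callum and Zelie each take 240,000.

Zelie receives 240,000.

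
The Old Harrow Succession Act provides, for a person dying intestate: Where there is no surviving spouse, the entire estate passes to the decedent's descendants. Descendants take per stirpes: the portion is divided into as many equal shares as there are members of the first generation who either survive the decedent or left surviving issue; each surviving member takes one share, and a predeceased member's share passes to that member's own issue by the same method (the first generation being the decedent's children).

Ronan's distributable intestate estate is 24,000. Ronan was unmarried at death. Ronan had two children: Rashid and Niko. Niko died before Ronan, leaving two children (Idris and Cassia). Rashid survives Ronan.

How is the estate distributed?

The entire 24,000 passes to the descendants.
That amount (24,000) is divided into 2 shares of 12,000: Rashid takes 12,000; Niko's 12,000 share passes to Niko's issue.
Niko's share (12,000) is divided into 2 shares of 6,000: Idris and Cassia each take 6,000.

Rashid: 12,000; Idris: 6,000; Cassia: 6,000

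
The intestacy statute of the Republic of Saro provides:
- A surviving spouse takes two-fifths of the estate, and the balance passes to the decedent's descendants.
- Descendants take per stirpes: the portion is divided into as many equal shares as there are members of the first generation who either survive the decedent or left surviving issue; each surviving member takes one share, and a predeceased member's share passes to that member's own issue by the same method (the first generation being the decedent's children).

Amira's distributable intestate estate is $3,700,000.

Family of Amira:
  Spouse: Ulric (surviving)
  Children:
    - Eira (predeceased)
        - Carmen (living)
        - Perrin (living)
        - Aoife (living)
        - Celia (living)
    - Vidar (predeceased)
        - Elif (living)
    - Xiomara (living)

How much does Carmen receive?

Ulric takes two-fifths of $3,700,000 = $1,480,000. The remaining $2,220,000 passes to the descendants.
The descendants' portion ($2,220,000) is divided into 3 shares of $740,000: Xiomara takes $740,000; Eira's $740,000 share passes to Eira's issue; Vidar's $740,000 share passes to Vidar's issue.
Eira's share ($740,000) is divided into 4 shares of $185,000: Carmen, Perrin, Aoife, and Celia each take $185,000.
Vidar's share ($740,000) passes entirely to Elif.

Carmen receives $185,000.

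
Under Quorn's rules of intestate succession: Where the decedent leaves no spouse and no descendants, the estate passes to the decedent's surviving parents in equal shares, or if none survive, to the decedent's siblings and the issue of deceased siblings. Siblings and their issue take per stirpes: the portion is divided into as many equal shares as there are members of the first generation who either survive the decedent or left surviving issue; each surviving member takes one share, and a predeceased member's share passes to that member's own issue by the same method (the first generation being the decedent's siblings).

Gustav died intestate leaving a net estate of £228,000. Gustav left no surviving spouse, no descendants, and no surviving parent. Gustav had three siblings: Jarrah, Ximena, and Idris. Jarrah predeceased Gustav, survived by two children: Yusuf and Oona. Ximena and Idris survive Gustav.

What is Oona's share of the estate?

The entire £228,000 passes to the siblings and their issue.
That amount (£228,000) is divided into 3 shares of £76,000: Ximena and Idris each take £76,000; Jarrah's £76,000 share passes to Jarrah's issue.
Jarrah's share (£76,000) is divided into 2 shares of £38,000: Yusuf and Oona each take £38,000.

Oona receives £38,000.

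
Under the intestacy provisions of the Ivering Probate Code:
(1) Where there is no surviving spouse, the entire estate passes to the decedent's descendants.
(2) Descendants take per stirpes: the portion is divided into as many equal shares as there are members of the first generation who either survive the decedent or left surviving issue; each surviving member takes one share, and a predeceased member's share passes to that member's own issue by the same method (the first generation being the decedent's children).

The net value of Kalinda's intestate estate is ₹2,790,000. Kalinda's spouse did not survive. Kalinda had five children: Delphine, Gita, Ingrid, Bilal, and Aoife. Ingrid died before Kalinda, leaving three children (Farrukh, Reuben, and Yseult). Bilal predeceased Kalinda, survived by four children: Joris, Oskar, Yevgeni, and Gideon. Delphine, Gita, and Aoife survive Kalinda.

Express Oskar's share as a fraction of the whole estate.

The entire ₹2,790,000 passes to the descendants.
That amount (₹2,790,000) is divided into 5 shares of ₹558,000: Delphine, Gita, and Aoife each take ₹558,000; Ingrid's ₹558,000 share passes to Ingrid's issue; Bilal's ₹558,000 share passes to Bilal's issue.
Ingrid's share (₹558,000) is divided into 3 shares of ₹186,000: Farrukh, Reuben, and Yseult each take ₹186,000.
Bilal's share (₹558,000) is divided into 4 shares of ₹139,500: Joris, Oskar, Yevgeni, and Gideon each take ₹139,500.

Oskar receives 1/20 of the estate.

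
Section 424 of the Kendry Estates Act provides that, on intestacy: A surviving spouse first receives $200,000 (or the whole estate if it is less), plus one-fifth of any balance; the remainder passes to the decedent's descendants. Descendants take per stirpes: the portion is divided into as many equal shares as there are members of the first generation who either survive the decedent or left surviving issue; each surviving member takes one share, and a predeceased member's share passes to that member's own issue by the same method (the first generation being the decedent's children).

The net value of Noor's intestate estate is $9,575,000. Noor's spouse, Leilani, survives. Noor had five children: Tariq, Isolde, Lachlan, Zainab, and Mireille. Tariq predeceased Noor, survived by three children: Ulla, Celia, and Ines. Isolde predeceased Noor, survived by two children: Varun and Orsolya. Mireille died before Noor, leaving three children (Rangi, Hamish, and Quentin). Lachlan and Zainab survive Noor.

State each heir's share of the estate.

Leilani: $2,075,000; Ulla: $500,000; Celia: $500,000; Ines: $500,000; Varun: $750,000; Orsolya: $750,000; Lachlan: $1,500,000; Zainab: $1,500,000; Rangi: $500,000; Hamish: $500,000; Quentin: $500,000

Leilani first takes $200,000, leaving a balance of $9,375,000. Leilani then takes one-fifth of the balance ($1,875,000), for a total of $2,075,000. The remaining $7,500,000 passes to the descendants.
The descendants' portion ($7,500,000) is divided into 5 shares of $1,500,000: Lachlan and Zainab each take $1,500,000; Tariq's $1,500,000 share passes to Tariq's issue; Isolde's $1,500,000 share passes to Isolde's issue; Mireille's $1,500,000 share passes to Mireille's issue.
Tariq's share ($1,500,000) is divided into 3 shares of $500,000: Ulla, Celia, and Ines each take $500,000.
Isolde's share ($1,500,000) is divided into 2 shares of $750,000: Varun and Orsolya each take $750,000.
Mireille's share ($1,500,000) is divided into 3 shares of $500,000: Rangi, Hamish, and Quentin each take $500,000.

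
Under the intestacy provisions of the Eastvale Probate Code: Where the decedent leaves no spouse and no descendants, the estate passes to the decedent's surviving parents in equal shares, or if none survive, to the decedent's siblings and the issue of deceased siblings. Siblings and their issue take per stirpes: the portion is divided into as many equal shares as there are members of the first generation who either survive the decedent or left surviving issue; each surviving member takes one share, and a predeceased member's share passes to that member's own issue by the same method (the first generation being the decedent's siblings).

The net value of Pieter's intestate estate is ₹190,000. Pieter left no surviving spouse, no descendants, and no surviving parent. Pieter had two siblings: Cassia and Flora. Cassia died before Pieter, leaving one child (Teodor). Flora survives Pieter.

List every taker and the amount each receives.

Teodor: ₹95,000; Flora: ₹95,000

The entire ₹190,000 passes to the siblings and their issue.
That amount (₹190,000) is divided into 2 shares of ₹95,000: Flora takes ₹95,000; Cassia's ₹95,000 share passes to Cassia's issue.
Cassia's share (₹95,000) passes entirely to Teodor.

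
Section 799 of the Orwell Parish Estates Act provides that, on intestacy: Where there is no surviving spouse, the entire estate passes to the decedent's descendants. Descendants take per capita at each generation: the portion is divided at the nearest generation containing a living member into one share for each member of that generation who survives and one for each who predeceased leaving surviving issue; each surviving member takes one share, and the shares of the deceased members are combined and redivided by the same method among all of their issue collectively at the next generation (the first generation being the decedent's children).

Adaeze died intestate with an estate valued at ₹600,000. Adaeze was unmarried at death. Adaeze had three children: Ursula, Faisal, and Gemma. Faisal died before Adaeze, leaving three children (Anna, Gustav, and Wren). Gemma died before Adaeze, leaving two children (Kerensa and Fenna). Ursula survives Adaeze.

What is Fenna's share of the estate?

The entire ₹600,000 passes to the descendants.
That amount (₹600,000) is divided at the children's generation into 3 shares of ₹200,000. Ursula takes ₹200,000. The 2 shares of the deceased (Faisal and Gemma) are combined into a pool of ₹400,000.
That pool (₹400,000) is divided at the grandchildren's generation equally among Anna, Gustav, Wren, Kerensa, and Fenna: ₹80,000 each.

Fenna receives ₹80,000.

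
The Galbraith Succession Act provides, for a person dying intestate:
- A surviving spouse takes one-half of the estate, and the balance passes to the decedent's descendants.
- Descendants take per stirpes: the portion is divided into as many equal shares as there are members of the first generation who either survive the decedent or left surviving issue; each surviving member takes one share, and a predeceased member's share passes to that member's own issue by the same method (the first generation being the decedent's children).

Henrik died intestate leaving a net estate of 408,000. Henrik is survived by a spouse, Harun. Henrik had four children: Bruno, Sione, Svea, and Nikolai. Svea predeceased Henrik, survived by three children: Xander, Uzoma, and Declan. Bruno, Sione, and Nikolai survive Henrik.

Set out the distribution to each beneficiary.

Harun takes one-half of 408,000 = 204,000. The remaining 204,000 passes to the descendants.
The descendants' portion (204,000) is divided into 4 shares of 51,000: Bruno, Sione, and Nikolai each take 51,000; Svea's 51,000 share passes to Svea's issue.
Svea's share (51,000) is divided into 3 shares of 17,000: Xander, Uzoma, and Declan each take 17,000.

Harun: 204,000; Bruno: 51,000; Sione: 51,000; Xander: 17,000; Uzoma: 17,000; Declan: 17,000; Nikolai: 51,000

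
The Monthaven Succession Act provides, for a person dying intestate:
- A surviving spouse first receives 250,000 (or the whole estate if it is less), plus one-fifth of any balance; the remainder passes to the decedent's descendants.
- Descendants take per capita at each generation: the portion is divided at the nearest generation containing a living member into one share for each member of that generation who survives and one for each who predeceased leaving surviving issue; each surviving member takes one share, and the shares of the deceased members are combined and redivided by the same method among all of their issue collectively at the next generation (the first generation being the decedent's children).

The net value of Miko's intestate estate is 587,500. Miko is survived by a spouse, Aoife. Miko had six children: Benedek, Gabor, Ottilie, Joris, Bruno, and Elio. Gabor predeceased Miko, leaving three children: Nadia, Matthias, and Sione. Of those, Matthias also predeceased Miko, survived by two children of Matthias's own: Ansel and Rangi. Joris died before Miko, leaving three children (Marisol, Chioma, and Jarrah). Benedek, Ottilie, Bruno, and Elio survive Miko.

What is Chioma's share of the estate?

Aoife first takes 250,000, leaving a balance of 337,500. Aoife then takes one-fifth of the balance (67,500), for a total of 317,500. The remaining 270,000 passes to the descendants.
The descendants' portion (270,000) is divided at the children's generation into 6 shares of 45,000. Benedek, Ottilie, Bruno, and Elio each take 45,000. The 2 shares of the deceased (Gabor and Joris) are combined into a pool of 90,000.
That pool (90,000) is divided at the grandchildren's generation into 6 shares of 15,000. Nadia, Sione, Marisol, Chioma, and Jarrah each take 15,000. The remaining share for the deceased Matthias (15,000) is carried to the next generation.
That pool (15,000) is divided at the great-grandchildren's generation equally among Ansel and Rangi: 7,500 each.

Chioma receives 15,000.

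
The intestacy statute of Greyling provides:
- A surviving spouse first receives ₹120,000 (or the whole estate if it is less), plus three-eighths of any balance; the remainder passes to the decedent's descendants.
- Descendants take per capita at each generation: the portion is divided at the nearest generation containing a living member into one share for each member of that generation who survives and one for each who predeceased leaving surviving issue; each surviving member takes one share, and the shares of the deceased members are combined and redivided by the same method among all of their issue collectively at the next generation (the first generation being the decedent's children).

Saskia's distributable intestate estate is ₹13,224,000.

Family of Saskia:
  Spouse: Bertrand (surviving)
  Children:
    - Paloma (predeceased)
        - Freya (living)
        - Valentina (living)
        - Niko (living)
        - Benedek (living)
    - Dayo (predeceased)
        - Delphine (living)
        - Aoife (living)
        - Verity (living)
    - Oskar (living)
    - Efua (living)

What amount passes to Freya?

Freya receives ₹585,000.

Bertrand first takes ₹120,000, leaving a balance of ₹13,104,000. Bertrand then takes three-eighths of the balance (₹4,914,000), for a total of ₹5,034,000. The remaining ₹8,190,000 passes to the descendants.
The descendants' portion (₹8,190,000) is divided at the children's generation into 4 shares of ₹2,047,500. Oskar and Efua each take ₹2,047,500. The 2 shares of the deceased (Paloma and Dayo) are combined into a pool of ₹4,095,000.
That pool (₹4,095,000) is divided at the grandchildren's generation equally among Freya, Valentina, Niko, Benedek, Delphine, Aoife, and Verity: ₹585,000 each.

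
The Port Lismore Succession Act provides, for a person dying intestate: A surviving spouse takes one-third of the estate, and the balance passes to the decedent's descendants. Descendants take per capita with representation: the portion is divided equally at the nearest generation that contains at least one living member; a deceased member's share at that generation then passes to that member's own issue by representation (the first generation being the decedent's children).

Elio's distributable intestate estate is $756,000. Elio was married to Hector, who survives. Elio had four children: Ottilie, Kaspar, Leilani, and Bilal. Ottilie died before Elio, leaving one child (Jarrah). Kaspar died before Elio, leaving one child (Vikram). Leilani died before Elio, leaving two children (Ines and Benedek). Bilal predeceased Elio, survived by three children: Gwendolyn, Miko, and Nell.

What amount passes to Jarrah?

Jarrah receives $72,000.

Hector takes one-third of $756,000 = $252,000. The remaining $504,000 passes to the descendants.
No child survives, so the initial division is made at the grandchildren's generation.
The descendants' portion ($504,000) is divided into 7 shares of $72,000: Jarrah, Vikram, Ines, Benedek, Gwendolyn, Miko, and Nell each take $72,000.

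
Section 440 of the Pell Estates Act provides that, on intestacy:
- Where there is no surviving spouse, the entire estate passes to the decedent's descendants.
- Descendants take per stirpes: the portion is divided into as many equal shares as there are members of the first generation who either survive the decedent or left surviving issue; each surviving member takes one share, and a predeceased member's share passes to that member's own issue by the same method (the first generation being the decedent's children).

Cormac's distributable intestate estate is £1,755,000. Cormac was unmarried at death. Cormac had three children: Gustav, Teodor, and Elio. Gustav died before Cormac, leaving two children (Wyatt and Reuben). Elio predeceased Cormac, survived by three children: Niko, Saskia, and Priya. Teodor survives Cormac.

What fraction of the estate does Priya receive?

The entire £1,755,000 passes to the descendants.
That amount (£1,755,000) is divided into 3 shares of £585,000: Teodor takes £585,000; Gustav's £585,000 share passes to Gustav's issue; Elio's £585,000 share passes to Elio's issue.
Gustav's share (£585,000) is divided into 2 shares of £292,500: Wyatt and Reuben each take £292,500.
Elio's share (£585,000) is divided into 3 shares of £195,000: Niko, Saskia, and Priya each take £195,000.

Priya receives 1/9 of the estate.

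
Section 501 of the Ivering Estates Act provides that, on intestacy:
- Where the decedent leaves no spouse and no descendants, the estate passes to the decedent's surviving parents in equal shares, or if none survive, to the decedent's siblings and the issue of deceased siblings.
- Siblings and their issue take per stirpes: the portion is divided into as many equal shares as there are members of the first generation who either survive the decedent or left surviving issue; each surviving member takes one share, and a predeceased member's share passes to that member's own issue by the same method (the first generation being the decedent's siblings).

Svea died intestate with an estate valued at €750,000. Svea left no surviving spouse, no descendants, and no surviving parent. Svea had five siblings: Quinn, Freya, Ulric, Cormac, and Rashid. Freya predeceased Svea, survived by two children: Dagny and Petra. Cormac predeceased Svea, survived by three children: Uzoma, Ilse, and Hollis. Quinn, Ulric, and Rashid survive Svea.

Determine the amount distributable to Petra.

The entire €750,000 passes to the siblings and their issue.
That amount (€750,000) is divided into 5 shares of €150,000: Quinn, Ulric, and Rashid each take €150,000; Freya's €150,000 share passes to Freya's issue; Cormac's €150,000 share passes to Cormac's issue.
Freya's share (€150,000) is divided into 2 shares of €75,000: Dagny and Petra each take €75,000.
Cormac's share (€150,000) is divided into 3 shares of €50,000: Uzoma, Ilse, and Hollis each take €50,000.

Petra receives €75,000.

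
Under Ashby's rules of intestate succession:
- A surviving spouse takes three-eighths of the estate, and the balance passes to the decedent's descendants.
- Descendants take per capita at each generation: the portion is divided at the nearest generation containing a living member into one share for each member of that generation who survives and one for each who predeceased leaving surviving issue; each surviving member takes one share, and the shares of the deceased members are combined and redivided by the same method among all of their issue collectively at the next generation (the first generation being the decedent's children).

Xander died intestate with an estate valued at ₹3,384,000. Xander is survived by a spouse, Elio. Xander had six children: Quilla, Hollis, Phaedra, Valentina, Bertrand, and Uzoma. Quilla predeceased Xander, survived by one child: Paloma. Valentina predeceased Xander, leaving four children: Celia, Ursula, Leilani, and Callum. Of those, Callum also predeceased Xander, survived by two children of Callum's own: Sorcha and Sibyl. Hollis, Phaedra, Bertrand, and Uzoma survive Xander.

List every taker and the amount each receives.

Elio: ₹1,269,000; Paloma: ₹141,000; Hollis: ₹352,500; Phaedra: ₹352,500; Celia: ₹141,000; Ursula: ₹141,000; Leilani: ₹141,000; Sorcha: ₹70,500; Sibyl: ₹70,500; Bertrand: ₹352,500; Uzoma: ₹352,500

Elio takes three-eighths of ₹3,384,000 = ₹1,269,000. The remaining ₹2,115,000 passes to the descendants.
The descendants' portion (₹2,115,000) is divided at the children's generation into 6 shares of ₹352,500. Hollis, Phaedra, Bertrand, and Uzoma each take ₹352,500. The 2 shares of the deceased (Quilla and Valentina) are combined into a pool of ₹705,000.
That pool (₹705,000) is divided at the grandchildren's generation into 5 shares of ₹141,000. Paloma, Celia, Ursula, and Leilani each take ₹141,000. The remaining share for the deceased Callum (₹141,000) is carried to the next generation.
That pool (₹141,000) is divided at the great-grandchildren's generation equally among Sorcha and Sibyl: ₹70,500 each.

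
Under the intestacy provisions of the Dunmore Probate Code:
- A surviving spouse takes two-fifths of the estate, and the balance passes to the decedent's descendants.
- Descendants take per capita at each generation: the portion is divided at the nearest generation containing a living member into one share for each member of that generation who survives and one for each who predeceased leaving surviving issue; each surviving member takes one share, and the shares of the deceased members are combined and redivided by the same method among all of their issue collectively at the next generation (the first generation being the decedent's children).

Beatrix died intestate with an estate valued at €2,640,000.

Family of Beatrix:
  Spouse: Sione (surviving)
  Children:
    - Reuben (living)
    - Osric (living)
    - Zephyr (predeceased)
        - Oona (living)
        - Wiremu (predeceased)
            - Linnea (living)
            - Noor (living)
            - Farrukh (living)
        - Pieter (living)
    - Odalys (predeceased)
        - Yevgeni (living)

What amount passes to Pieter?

Pieter receives €198,000.

Sione takes two-fifths of €2,640,000 = €1,056,000. The remaining €1,584,000 passes to the descendants.
The descendants' portion (€1,584,000) is divided at the children's generation into 4 shares of €396,000. Reuben and Osric each take €396,000. The 2 shares of the deceased (Zephyr and Odalys) are combined into a pool of €792,000.
That pool (€792,000) is divided at the grandchildren's generation into 4 shares of €198,000. Oona, Pieter, and Yevgeni each take €198,000. The remaining share for the deceased Wiremu (€198,000) is carried to the next generation.
That pool (€198,000) is divided at the great-grandchildren's generation equally among Linnea, Noor, and Farrukh: €66,000 each.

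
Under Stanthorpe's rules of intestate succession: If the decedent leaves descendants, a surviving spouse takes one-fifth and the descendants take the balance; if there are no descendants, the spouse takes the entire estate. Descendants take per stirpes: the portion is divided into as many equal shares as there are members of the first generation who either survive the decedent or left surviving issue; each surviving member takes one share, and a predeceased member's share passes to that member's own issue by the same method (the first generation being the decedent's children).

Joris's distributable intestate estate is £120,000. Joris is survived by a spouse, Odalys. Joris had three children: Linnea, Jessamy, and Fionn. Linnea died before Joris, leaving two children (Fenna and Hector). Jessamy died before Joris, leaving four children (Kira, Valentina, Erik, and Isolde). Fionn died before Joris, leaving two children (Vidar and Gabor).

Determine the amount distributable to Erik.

Odalys takes one-fifth of £120,000 = £24,000. The remaining £96,000 passes to the descendants.
The descendants' portion (£96,000) is divided into 3 shares of £32,000: Linnea's £32,000 share passes to Linnea's issue; Jessamy's £32,000 share passes to Jessamy's issue; Fionn's £32,000 share passes to Fionn's issue.
Linnea's share (£32,000) is divided into 2 shares of £16,000: Fenna and Hector each take £16,000.
Jessamy's share (£32,000) is divided into 4 shares of £8,000: Kira, Valentina, Erik, and Isolde each take £8,000.
Fionn's share (£32,000) is divided into 2 shares of £16,000: Vidar and Gabor each take £16,000.

Erik receives £8,000.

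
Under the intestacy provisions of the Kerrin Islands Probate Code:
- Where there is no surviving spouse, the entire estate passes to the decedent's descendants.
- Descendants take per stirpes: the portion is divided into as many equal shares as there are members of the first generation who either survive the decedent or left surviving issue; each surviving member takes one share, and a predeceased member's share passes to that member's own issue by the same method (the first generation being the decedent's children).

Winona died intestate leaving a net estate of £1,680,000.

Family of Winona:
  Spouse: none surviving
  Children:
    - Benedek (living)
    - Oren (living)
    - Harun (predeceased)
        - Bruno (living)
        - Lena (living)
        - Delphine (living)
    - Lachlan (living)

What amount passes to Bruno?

Bruno receives £140,000.

The entire £1,680,000 passes to the descendants.
That amount (£1,680,000) is divided into 4 shares of £420,000: Benedek, Oren, and Lachlan each take £420,000; Harun's £420,000 share passes to Harun's issue.
Harun's share (£420,000) is divided into 3 shares of £140,000: Bruno, Lena, and Delphine each take £140,000.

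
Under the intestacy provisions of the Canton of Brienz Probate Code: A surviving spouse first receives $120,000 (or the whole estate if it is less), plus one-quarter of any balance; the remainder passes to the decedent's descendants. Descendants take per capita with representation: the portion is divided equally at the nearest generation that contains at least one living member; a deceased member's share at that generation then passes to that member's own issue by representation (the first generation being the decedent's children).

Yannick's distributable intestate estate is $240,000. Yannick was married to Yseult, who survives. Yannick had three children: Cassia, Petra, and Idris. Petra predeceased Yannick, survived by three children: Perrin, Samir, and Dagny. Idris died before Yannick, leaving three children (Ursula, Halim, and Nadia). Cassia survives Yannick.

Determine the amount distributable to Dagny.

Yseult first takes $120,000, leaving a balance of $120,000. Yseult then takes one-quarter of the balance ($30,000), for a total of $150,000. The remaining $90,000 passes to the descendants.
The descendants' portion ($90,000) is divided into 3 shares of $30,000: Cassia takes $30,000; Petra's $30,000 share passes to Petra's issue; Idris's $30,000 share passes to Idris's issue.
Petra's share ($30,000) is divided into 3 shares of $10,000: Perrin, Samir, and Dagny each take $10,000.
Idris's share ($30,000) is divided into 3 shares of $10,000: Ursula, Halim, and Nadia each take $10,000.

Dagny receives $10,000.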